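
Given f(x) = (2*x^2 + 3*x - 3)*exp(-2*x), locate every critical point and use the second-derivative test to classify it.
f'(x) = (-4*x^2 - 2*x + 9)*exp(-2*x)

Solve f'(x) = 0:
  f'(x) = (-4*x^2 - 2*x + 9)·exp(-2*x) and exp(-2*x) > 0 for every x, so f'(x) = 0 ⇔ -4*x^2 - 2*x + 9 = 0.
  4*x^2 + 2*x - 9 = 0 has no rational roots; quadratic formula: x = (-2 ± √148)/8.
  ⇒ x = -sqrt(37)/4 - 1/4 ≈ -1.7707, -1/4 + sqrt(37)/4 ≈ 1.2707

f''(x) = 4*(2*x^2 - x - 5)*exp(-2*x)
Second-derivative test at each critical point:
  f''(-1.7707) = 419.8877 > 0 → local minimum
  f''(1.2707) = -0.9581 < 0 → local maximum

Critical points: x = -sqrt(37)/4 - 1/4 ≈ -1.7707 (local minimum); x = -1/4 + sqrt(37)/4 ≈ 1.2707 (local maximum)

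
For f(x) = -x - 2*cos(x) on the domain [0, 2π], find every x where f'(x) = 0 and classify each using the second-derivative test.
f'(x) = 2*sin(x) - 1

Solve f'(x) = 0 on [0, 2π]:
  f'(x) = 0 ⇔ sin(x) = 1/2, i.e. x = arcsin(1/2) + 2nπ or x = π − arcsin(1/2) + 2nπ; keep the solutions lying in [0, 2π].
  ⇒ x = pi/6 ≈ 0.5236, 5*pi/6 ≈ 2.6180

f''(x) = 2*cos(x)
Second-derivative test at each critical point:
  f''(0.5236) = 1.7321 > 0 → local minimum
  f''(2.6180) = -1.7321 < 0 → local maximum

Critical points: x = pi/6 ≈ 0.5236 (local minimum); x = 5*pi/6 ≈ 2.6180 (local maximum)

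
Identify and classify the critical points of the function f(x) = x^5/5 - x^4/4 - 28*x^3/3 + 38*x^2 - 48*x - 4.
f'(x) = x^4 - x^3 - 28*x^2 + 76*x - 48

Solve f'(x) = 0:
  Factor: x^4 - x^3 - 28*x^2 + 76*x - 48 = (x - 4)*(x - 2)*(x - 1)*(x + 6) = 0.
  ⇒ x = -6, 1, 2, 4

f''(x) = 4*x^3 - 3*x^2 - 56*x + 76
Second-derivative test at each critical point:
  f''(-6) = -560 < 0 → local maximum
  f''(1) = 21 > 0 → local minimum
  f''(2) = -16 < 0 → local maximum
  f''(4) = 60 > 0 → local minimum

Critical points: x = -6 (local maximum); x = 1 (local minimum); x = 2 (local maximum); x = 4 (local minimum)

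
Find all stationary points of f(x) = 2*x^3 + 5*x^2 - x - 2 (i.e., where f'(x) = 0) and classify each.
f'(x) = 6*x^2 + 10*x - 1

Solve f'(x) = 0:
  6*x^2 + 10*x - 1 = 0 has no rational roots; quadratic formula: x = (-10 ± √124)/12.
  ⇒ x = -sqrt(31)/6 - 5/6 ≈ -1.7613, -5/6 + sqrt(31)/6 ≈ 0.0946

f''(x) = 12*x + 10
Second-derivative test at each critical point:
  f''(-1.7613) = -11.1355 < 0 → local maximum
  f''(0.0946) = 11.1355 > 0 → local minimum

Critical points: x = -sqrt(31)/6 - 5/6 ≈ -1.7613 (local maximum); x = -5/6 + sqrt(31)/6 ≈ 0.0946 (local minimum)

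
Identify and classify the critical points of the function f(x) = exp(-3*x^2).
f'(x) = -6*x*exp(-3*x^2)

Solve f'(x) = 0:
  f'(x) = (-6*x)·exp(-3*x^2) and exp(-3*x^2) > 0 for every x, so f'(x) = 0 ⇔ -6*x = 0.
  -6*x = 0.
  ⇒ x = 0

f''(x) = 6*(6*x^2 - 1)*exp(-3*x^2)
Second-derivative test at each critical point:
  f''(0) = -6 < 0 → local maximum

Critical points: x = 0 (local maximum)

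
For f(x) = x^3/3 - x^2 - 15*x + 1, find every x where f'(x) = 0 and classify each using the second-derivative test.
f'(x) = x^2 - 2*x - 15

Solve f'(x) = 0:
  Factor: x^2 - 2*x - 15 = (x - 5)*(x + 3) = 0.
  ⇒ x = -3, 5

f''(x) = 2*x - 2
Second-derivative test at each critical point:
  f''(-3) = -8 < 0 → local maximum
  f''(5) = 8 > 0 → local minimum

Critical points: x = -3 (local maximum); x = 5 (local minimum)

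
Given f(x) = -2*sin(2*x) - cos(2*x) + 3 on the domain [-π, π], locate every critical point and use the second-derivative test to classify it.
f'(x) = 2*sin(2*x) - 4*cos(2*x)

Solve f'(x) = 0 on [-π, π]:
  f'(x) = 0 ⇔ -2*cos(2*x) = -sin(2*x) ⇔ tan(2*x) = 2, i.e. 2*x = arctan(2) + nπ; keep the solutions lying in [-π, π].
  ⇒ x = -pi + atan(2)/2 ≈ -2.5880, -pi/2 + atan(2)/2 ≈ -1.0172, atan(2)/2 ≈ 0.5536, atan(2)/2 + pi/2 ≈ 2.1244

f''(x) = 8*sin(2*x) + 4*cos(2*x)
Second-derivative test at each critical point:
  f''(-2.5880) = 8.9443 > 0 → local minimum
  f''(-1.0172) = -8.9443 < 0 → local maximum
  f''(0.5536) = 8.9443 > 0 → local minimum
  f''(2.1244) = -8.9443 < 0 → local maximum

Critical points: x = -pi + atan(2)/2 ≈ -2.5880 (local minimum); x = -pi/2 + atan(2)/2 ≈ -1.0172 (local maximum); x = atan(2)/2 ≈ 0.5536 (local minimum); x = atan(2)/2 + pi/2 ≈ 2.1244 (local maximum)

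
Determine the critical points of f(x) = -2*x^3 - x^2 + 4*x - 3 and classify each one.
f'(x) = -6*x^2 - 2*x + 4

Solve f'(x) = 0:
  Factor: -6*x^2 - 2*x + 4 = -2*(x + 1)*(3*x - 2) = 0.
  ⇒ x = -1, 2/3

f''(x) = -12*x - 2
Second-derivative test at each critical point:
  f''(-1) = 10 > 0 → local minimum
  f''(2/3) = -10 < 0 → local maximum

Critical points: x = -1 (local minimum); x = 2/3 (local maximum)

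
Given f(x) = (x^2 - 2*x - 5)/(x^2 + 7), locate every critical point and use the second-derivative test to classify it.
f'(x) = 2*(x^2 + 12*x - 7)/(x^4 + 14*x^2 + 49)

Solve f'(x) = 0:
  f'(x) = 2*(x^2 + 12*x - 7)/(x^2 + 7)^2; the denominator is positive wherever f is defined, so f'(x) = 0 ⇔ 2*x^2 + 24*x - 14 = 0.
  Factor: 2*x^2 + 24*x - 14 = 2*(x^2 + 12*x - 7); x^2 + 12*x - 7 = 0 has no rational roots; quadratic formula: x = (-12 ± √172)/2.
  ⇒ x = -sqrt(43) - 6 ≈ -12.5574, -6 + sqrt(43) ≈ 0.5574

f''(x) = 4*(-x^3 - 18*x^2 + 21*x + 42)/(x^6 + 21*x^4 + 147*x^2 + 343)
Second-derivative test at each critical point:
  f''(-12.5574) = -0.0010 < 0 → local maximum
  f''(0.5574) = 0.4908 > 0 → local minimum

Critical points: x = -sqrt(43) - 6 ≈ -12.5574 (local maximum); x = -6 + sqrt(43) ≈ 0.5574 (local minimum)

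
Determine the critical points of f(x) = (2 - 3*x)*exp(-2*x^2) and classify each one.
f'(x) = (4*x*(3*x - 2) - 3)*exp(-2*x^2)

Solve f'(x) = 0:
  f'(x) = (12*x^2 - 8*x - 3)·exp(-2*x^2) and exp(-2*x^2) > 0 for every x, so f'(x) = 0 ⇔ 12*x^2 - 8*x - 3 = 0.
  12*x^2 - 8*x - 3 = 0 has no rational roots; quadratic formula: x = (8 ± √208)/24.
  ⇒ x = 1/3 - sqrt(13)/6 ≈ -0.2676, 1/3 + sqrt(13)/6 ≈ 0.9343

f''(x) = 4*(4*x^2*(2 - 3*x) + 9*x - 2)*exp(-2*x^2)
Second-derivative test at each critical point:
  f''(-0.2676) = -12.4979 < 0 → local maximum
  f''(0.9343) = 2.5171 > 0 → local minimum

Critical points: x = 1/3 - sqrt(13)/6 ≈ -0.2676 (local maximum); x = 1/3 + sqrt(13)/6 ≈ 0.9343 (local minimum)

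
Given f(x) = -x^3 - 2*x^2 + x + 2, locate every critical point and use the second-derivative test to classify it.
f'(x) = -3*x^2 - 4*x + 1

Solve f'(x) = 0:
  3*x^2 + 4*x - 1 = 0 has no rational roots; quadratic formula: x = (-4 ± √28)/6.
  ⇒ x = -sqrt(7)/3 - 2/3 ≈ -1.5486, -2/3 + sqrt(7)/3 ≈ 0.2153

f''(x) = -6*x - 4
Second-derivative test at each critical point:
  f''(-1.5486) = 5.2915 > 0 → local minimum
  f''(0.2153) = -5.2915 < 0 → local maximum

Critical points: x = -sqrt(7)/3 - 2/3 ≈ -1.5486 (local minimum); x = -2/3 + sqrt(7)/3 ≈ 0.2153 (local maximum)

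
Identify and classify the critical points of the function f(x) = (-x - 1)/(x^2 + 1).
f'(x) = (-x^2 + 2*x*(x + 1) - 1)/(x^2 + 1)^2

Solve f'(x) = 0:
  f'(x) = (x^2 + 2*x - 1)/(x^2 + 1)^2; the denominator is positive wherever f is defined, so f'(x) = 0 ⇔ x^2 + 2*x - 1 = 0.
  x^2 + 2*x - 1 = 0 has no rational roots; quadratic formula: x = (-2 ± √8)/2.
  ⇒ x = -sqrt(2) - 1 ≈ -2.4142, -1 + sqrt(2) ≈ 0.4142

f''(x) = 2*(-4*x^2*(x + 1) + (3*x + 1)*(x^2 + 1))/(x^2 + 1)^3
Second-derivative test at each critical point:
  f''(-2.4142) = -0.0607 < 0 → local maximum
  f''(0.4142) = 2.0607 > 0 → local minimum

Critical points: x = -sqrt(2) - 1 ≈ -2.4142 (local maximum); x = -1 + sqrt(2) ≈ 0.4142 (local minimum)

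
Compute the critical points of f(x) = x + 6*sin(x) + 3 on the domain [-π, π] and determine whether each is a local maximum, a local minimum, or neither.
f'(x) = 6*cos(x) + 1

Solve f'(x) = 0 on [-π, π]:
  f'(x) = 0 ⇔ cos(x) = -1/6, i.e. x = ±arccos(-1/6) + 2nπ; keep the solutions lying in [-π, π].
  ⇒ x = -acos(-1/6) ≈ -1.7382, acos(-1/6) ≈ 1.7382

f''(x) = -6*sin(x)
Second-derivative test at each critical point:
  f''(-1.7382) = 5.9161 > 0 → local minimum
  f''(1.7382) = -5.9161 < 0 → local maximum

Critical points: x = -acos(-1/6) ≈ -1.7382 (local minimum); x = acos(-1/6) ≈ 1.7382 (local maximum)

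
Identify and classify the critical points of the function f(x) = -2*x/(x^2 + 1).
f'(x) = 2*(x^2 - 1)/(x^2 + 1)^2

Solve f'(x) = 0:
  f'(x) = 2*(x - 1)*(x + 1)/(x^2 + 1)^2; the denominator is positive wherever f is defined, so f'(x) = 0 ⇔ 2*x^2 - 2 = 0.
  Factor: 2*x^2 - 2 = 2*(x - 1)*(x + 1) = 0.
  ⇒ x = -1, 1

f''(x) = 4*x*(3 - x^2)/(x^2 + 1)^3
Second-derivative test at each critical point:
  f''(-1) = -1 < 0 → local maximum
  f''(1) = 1 > 0 → local minimum

Critical points: x = -1 (local maximum); x = 1 (local minimum)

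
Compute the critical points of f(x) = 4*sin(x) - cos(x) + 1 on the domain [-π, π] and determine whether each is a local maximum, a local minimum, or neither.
f'(x) = sin(x) + 4*cos(x)

Solve f'(x) = 0 on [-π, π]:
  f'(x) = 0 ⇔ 4*cos(x) = -sin(x) ⇔ tan(x) = -4, i.e. x = arctan(-4) + nπ; keep the solutions lying in [-π, π].
  ⇒ x = -atan(4) ≈ -1.3258, pi - atan(4) ≈ 1.8158

f''(x) = -4*sin(x) + cos(x)
Second-derivative test at each critical point:
  f''(-1.3258) = 4.1231 > 0 → local minimum
  f''(1.8158) = -4.1231 < 0 → local maximum

Critical points: x = -atan(4) ≈ -1.3258 (local minimum); x = pi - atan(4) ≈ 1.8158 (local maximum)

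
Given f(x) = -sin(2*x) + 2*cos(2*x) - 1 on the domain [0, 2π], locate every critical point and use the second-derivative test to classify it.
f'(x) = -4*sin(2*x) - 2*cos(2*x)

Solve f'(x) = 0 on [0, 2π]:
  f'(x) = 0 ⇔ -cos(2*x) = 2*sin(2*x) ⇔ tan(2*x) = -1/2, i.e. 2*x = arctan(-1/2) + nπ; keep the solutions lying in [0, 2π].
  ⇒ x = -atan(1/2)/2 + pi/2 ≈ 1.3390, pi - atan(1/2)/2 ≈ 2.9098, -atan(1/2)/2 + 3*pi/2 ≈ 4.4806, -atan(1/2)/2 + 2*pi ≈ 6.0514

f''(x) = 4*sin(2*x) - 8*cos(2*x)
Second-derivative test at each critical point:
  f''(1.3390) = 8.9443 > 0 → local minimum
  f''(2.9098) = -8.9443 < 0 → local maximum
  f''(4.4806) = 8.9443 > 0 → local minimum
  f''(6.0514) = -8.9443 < 0 → local maximum

Critical points: x = -atan(1/2)/2 + pi/2 ≈ 1.3390 (local minimum); x = pi - atan(1/2)/2 ≈ 2.9098 (local maximum); x = -atan(1/2)/2 + 3*pi/2 ≈ 4.4806 (local minimum); x = -atan(1/2)/2 + 2*pi ≈ 6.0514 (local maximum)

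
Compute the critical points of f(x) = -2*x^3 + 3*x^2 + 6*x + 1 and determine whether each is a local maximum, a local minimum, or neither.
f'(x) = -6*x^2 + 6*x + 6

Solve f'(x) = 0:
  Factor: -6*x^2 + 6*x + 6 = -6*(x^2 - x - 1); x^2 - x - 1 = 0 has no rational roots; quadratic formula: x = (1 ± √5)/2.
  ⇒ x = 1/2 - sqrt(5)/2 ≈ -0.6180, 1/2 + sqrt(5)/2 ≈ 1.6180

f''(x) = 6 - 12*x
Second-derivative test at each critical point:
  f''(-0.6180) = 13.4164 > 0 → local minimum
  f''(1.6180) = -13.4164 < 0 → local maximum

Critical points: x = 1/2 - sqrt(5)/2 ≈ -0.6180 (local minimum); x = 1/2 + sqrt(5)/2 ≈ 1.6180 (local maximum)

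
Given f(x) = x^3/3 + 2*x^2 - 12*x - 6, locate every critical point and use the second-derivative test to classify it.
f'(x) = x^2 + 4*x - 12

Solve f'(x) = 0:
  Factor: x^2 + 4*x - 12 = (x - 2)*(x + 6) = 0.
  ⇒ x = -6, 2

f''(x) = 2*x + 4
Second-derivative test at each critical point:
  f''(-6) = -8 < 0 → local maximum
  f''(2) = 8 > 0 → local minimum

Critical points: x = -6 (local maximum); x = 2 (local minimum)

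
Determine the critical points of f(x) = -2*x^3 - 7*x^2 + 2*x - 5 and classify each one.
f'(x) = -6*x^2 - 14*x + 2

Solve f'(x) = 0:
  Factor: -6*x^2 - 14*x + 2 = -2*(3*x^2 + 7*x - 1); 3*x^2 + 7*x - 1 = 0 has no rational roots; quadratic formula: x = (-7 ± √61)/6.
  ⇒ x = -sqrt(61)/6 - 7/6 ≈ -2.4684, -7/6 + sqrt(61)/6 ≈ 0.1350

f''(x) = -12*x - 14
Second-derivative test at each critical point:
  f''(-2.4684) = 15.6205 > 0 → local minimum
  f''(0.1350) = -15.6205 < 0 → local maximum

Critical points: x = -sqrt(61)/6 - 7/6 ≈ -2.4684 (local minimum); x = -7/6 + sqrt(61)/6 ≈ 0.1350 (local maximum)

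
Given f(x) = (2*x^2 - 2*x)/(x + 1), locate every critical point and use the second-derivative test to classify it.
f'(x) = 2*(x^2 + 2*x - 1)/(x^2 + 2*x + 1)

Solve f'(x) = 0:
  f'(x) = 2*(x^2 + 2*x - 1)/(x + 1)^2; the denominator is positive wherever f is defined, so f'(x) = 0 ⇔ 2*x^2 + 4*x - 2 = 0.
  Factor: 2*x^2 + 4*x - 2 = 2*(x^2 + 2*x - 1); x^2 + 2*x - 1 = 0 has no rational roots; quadratic formula: x = (-2 ± √8)/2.
  ⇒ x = -sqrt(2) - 1 ≈ -2.4142, -1 + sqrt(2) ≈ 0.4142

f''(x) = 8/(x^3 + 3*x^2 + 3*x + 1)
Second-derivative test at each critical point:
  f''(-2.4142) = -2.8284 < 0 → local maximum
  f''(0.4142) = 2.8284 > 0 → local minimum

Critical points: x = -sqrt(2) - 1 ≈ -2.4142 (local maximum); x = -1 + sqrt(2) ≈ 0.4142 (local minimum)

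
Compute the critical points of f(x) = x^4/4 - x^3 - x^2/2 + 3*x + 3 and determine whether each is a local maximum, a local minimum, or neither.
f'(x) = x^3 - 3*x^2 - x + 3

Solve f'(x) = 0:
  Factor: x^3 - 3*x^2 - x + 3 = (x - 3)*(x - 1)*(x + 1) = 0.
  ⇒ x = -1, 1, 3

f''(x) = 3*x^2 - 6*x - 1
Second-derivative test at each critical point:
  f''(-1) = 8 > 0 → local minimum
  f''(1) = -4 < 0 → local maximum
  f''(3) = 8 > 0 → local minimum

Critical points: x = -1 (local minimum); x = 1 (local maximum); x = 3 (local minimum)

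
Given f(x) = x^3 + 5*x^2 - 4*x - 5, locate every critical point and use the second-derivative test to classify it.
f'(x) = 3*x^2 + 10*x - 4

Solve f'(x) = 0:
  3*x^2 + 10*x - 4 = 0 has no rational roots; quadratic formula: x = (-10 ± √148)/6.
  ⇒ x = -sqrt(37)/3 - 5/3 ≈ -3.6943, -5/3 + sqrt(37)/3 ≈ 0.3609

f''(x) = 6*x + 10
Second-derivative test at each critical point:
  f''(-3.6943) = -12.1655 < 0 → local maximum
  f''(0.3609) = 12.1655 > 0 → local minimum

Critical points: x = -sqrt(37)/3 - 5/3 ≈ -3.6943 (local maximum); x = -5/3 + sqrt(37)/3 ≈ 0.3609 (local minimum)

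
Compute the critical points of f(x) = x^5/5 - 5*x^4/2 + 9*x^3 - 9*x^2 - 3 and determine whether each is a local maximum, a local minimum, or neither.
f'(x) = x*(x^3 - 10*x^2 + 27*x - 18)

Solve f'(x) = 0:
  Factor: x^4 - 10*x^3 + 27*x^2 - 18*x = x*(x - 6)*(x - 3)*(x - 1) = 0.
  ⇒ x = 0, 1, 3, 6

f''(x) = 4*x^3 - 30*x^2 + 54*x - 18
Second-derivative test at each critical point:
  f''(0) = -18 < 0 → local maximum
  f''(1) = 10 > 0 → local minimum
  f''(3) = -18 < 0 → local maximum
  f''(6) = 90 > 0 → local minimum

Critical points: x = 0 (local maximum); x = 1 (local minimum); x = 3 (local maximum); x = 6 (local minimum)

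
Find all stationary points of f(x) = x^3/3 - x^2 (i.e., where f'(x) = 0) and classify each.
f'(x) = x*(x - 2)

Solve f'(x) = 0:
  Factor: x^2 - 2*x = x*(x - 2) = 0.
  ⇒ x = 0, 2

f''(x) = 2*x - 2
Second-derivative test at each critical point:
  f''(0) = -2 < 0 → local maximum
  f''(2) = 2 > 0 → local minimum

Critical points: x = 0 (local maximum); x = 2 (local minimum)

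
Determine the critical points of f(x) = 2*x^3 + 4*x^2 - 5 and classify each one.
f'(x) = 2*x*(3*x + 4)

Solve f'(x) = 0:
  Factor: 6*x^2 + 8*x = 2*x*(3*x + 4) = 0.
  ⇒ x = -4/3, 0

f''(x) = 12*x + 8
Second-derivative test at each critical point:
  f''(-4/3) = -8 < 0 → local maximum
  f''(0) = 8 > 0 → local minimum

Critical points: x = -4/3 (local maximum); x = 0 (local minimum)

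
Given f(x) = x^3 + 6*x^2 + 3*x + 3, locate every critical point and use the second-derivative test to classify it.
f'(x) = 3*x^2 + 12*x + 3

Solve f'(x) = 0:
  Factor: 3*x^2 + 12*x + 3 = 3*(x^2 + 4*x + 1); x^2 + 4*x + 1 = 0 has no rational roots; quadratic formula: x = (-4 ± √12)/2.
  ⇒ x = -2 - sqrt(3) ≈ -3.7321, -2 + sqrt(3) ≈ -0.2679

f''(x) = 6*x + 12
Second-derivative test at each critical point:
  f''(-3.7321) = -10.3923 < 0 → local maximum
  f''(-0.2679) = 10.3923 > 0 → local minimum

Critical points: x = -2 - sqrt(3) ≈ -3.7321 (local maximum); x = -2 + sqrt(3) ≈ -0.2679 (local minimum)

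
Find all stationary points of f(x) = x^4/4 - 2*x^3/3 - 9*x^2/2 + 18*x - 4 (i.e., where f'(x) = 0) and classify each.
f'(x) = x^3 - 2*x^2 - 9*x + 18

Solve f'(x) = 0:
  Factor: x^3 - 2*x^2 - 9*x + 18 = (x - 3)*(x - 2)*(x + 3) = 0.
  ⇒ x = -3, 2, 3

f''(x) = 3*x^2 - 4*x - 9
Second-derivative test at each critical point:
  f''(-3) = 30 > 0 → local minimum
  f''(2) = -5 < 0 → local maximum
  f''(3) = 6 > 0 → local minimum

Critical points: x = -3 (local minimum); x = 2 (local maximum); x = 3 (local minimum)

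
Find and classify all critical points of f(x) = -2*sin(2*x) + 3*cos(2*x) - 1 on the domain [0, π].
f'(x) = -6*sin(2*x) - 4*cos(2*x)

Solve f'(x) = 0 on [0, π]:
  f'(x) = 0 ⇔ -2*cos(2*x) = 3*sin(2*x) ⇔ tan(2*x) = -2/3, i.e. 2*x = arctan(-2/3) + nπ; keep the solutions lying in [0, π].
  ⇒ x = -atan(2/3)/2 + pi/2 ≈ 1.2768, pi - atan(2/3)/2 ≈ 2.8476

f''(x) = 8*sin(2*x) - 12*cos(2*x)
Second-derivative test at each critical point:
  f''(1.2768) = 14.4222 > 0 → local minimum
  f''(2.8476) = -14.4222 < 0 → local maximum

Critical points: x = -atan(2/3)/2 + pi/2 ≈ 1.2768 (local minimum); x = pi - atan(2/3)/2 ≈ 2.8476 (local maximum)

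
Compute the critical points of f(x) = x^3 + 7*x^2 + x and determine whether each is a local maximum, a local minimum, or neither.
f'(x) = 3*x^2 + 14*x + 1

Solve f'(x) = 0:
  3*x^2 + 14*x + 1 = 0 has no rational roots; quadratic formula: x = (-14 ± √184)/6.
  ⇒ x = -7/3 - sqrt(46)/3 ≈ -4.5941, -7/3 + sqrt(46)/3 ≈ -0.0726

f''(x) = 6*x + 14
Second-derivative test at each critical point:
  f''(-4.5941) = -13.5647 < 0 → local maximum
  f''(-0.0726) = 13.5647 > 0 → local minimum

Critical points: x = -7/3 - sqrt(46)/3 ≈ -4.5941 (local maximum); x = -7/3 + sqrt(46)/3 ≈ -0.0726 (local minimum)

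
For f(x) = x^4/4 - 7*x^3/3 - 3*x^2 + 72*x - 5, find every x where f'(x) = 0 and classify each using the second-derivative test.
f'(x) = x^3 - 7*x^2 - 6*x + 72

Solve f'(x) = 0:
  Factor: x^3 - 7*x^2 - 6*x + 72 = (x - 6)*(x - 4)*(x + 3) = 0.
  ⇒ x = -3, 4, 6

f''(x) = 3*x^2 - 14*x - 6
Second-derivative test at each critical point:
  f''(-3) = 63 > 0 → local minimum
  f''(4) = -14 < 0 → local maximum
  f''(6) = 18 > 0 → local minimum

Critical points: x = -3 (local minimum); x = 4 (local maximum); x = 6 (local minimum)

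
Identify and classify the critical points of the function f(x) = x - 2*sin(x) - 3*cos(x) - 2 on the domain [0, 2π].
f'(x) = 3*sin(x) - 2*cos(x) + 1

Solve f'(x) = 0 on [0, 2π]:
  f'(x) = 0 ⇔ 3*sin(x) - 2*cos(x) = -1. Write the left side as R·cos(x + φ) with R = √((-2)² + (-3)²) = sqrt(13), cos φ = -2*sqrt(13)/13, sin φ = -3*sqrt(13)/13; then cos(x + φ) = -sqrt(13)/13. Solve for x and keep the solutions lying in [0, 2π].
  ⇒ x = atan((-3 + 4*sqrt(3))/(2 + 6*sqrt(3))) ≈ 0.3070, atan((-4*sqrt(3) - 3)/(2 - 6*sqrt(3))) + pi ≈ 4.0106

f''(x) = 2*sin(x) + 3*cos(x)
Second-derivative test at each critical point:
  f''(0.3070) = 3.4641 > 0 → local minimum
  f''(4.0106) = -3.4641 < 0 → local maximum

Critical points: x = atan((-3 + 4*sqrt(3))/(2 + 6*sqrt(3))) ≈ 0.3070 (local minimum); x = atan((-4*sqrt(3) - 3)/(2 - 6*sqrt(3))) + pi ≈ 4.0106 (local maximum)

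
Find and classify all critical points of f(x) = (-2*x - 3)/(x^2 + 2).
f'(x) = 2*(x^2 + 3*x - 2)/(x^4 + 4*x^2 + 4)

Solve f'(x) = 0:
  f'(x) = 2*(x^2 + 3*x - 2)/(x^2 + 2)^2; the denominator is positive wherever f is defined, so f'(x) = 0 ⇔ 2*x^2 + 6*x - 4 = 0.
  Factor: 2*x^2 + 6*x - 4 = 2*(x^2 + 3*x - 2); x^2 + 3*x - 2 = 0 has no rational roots; quadratic formula: x = (-3 ± √17)/2.
  ⇒ x = -sqrt(17)/2 - 3/2 ≈ -3.5616, -3/2 + sqrt(17)/2 ≈ 0.5616

f''(x) = 2*(-4*x^2*(2*x + 3) + 3*(2*x + 1)*(x^2 + 2))/(x^2 + 2)^3
Second-derivative test at each critical point:
  f''(-3.5616) = -0.0382 < 0 → local maximum
  f''(0.5616) = 1.5382 > 0 → local minimum

Critical points: x = -sqrt(17)/2 - 3/2 ≈ -3.5616 (local maximum); x = -3/2 + sqrt(17)/2 ≈ 0.5616 (local minimum)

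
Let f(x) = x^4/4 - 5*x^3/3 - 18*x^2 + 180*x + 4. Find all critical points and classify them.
f'(x) = x^3 - 5*x^2 - 36*x + 180

Solve f'(x) = 0:
  Factor: x^3 - 5*x^2 - 36*x + 180 = (x - 6)*(x - 5)*(x + 6) = 0.
  ⇒ x = -6, 5, 6

f''(x) = 3*x^2 - 10*x - 36
Second-derivative test at each critical point:
  f''(-6) = 132 > 0 → local minimum
  f''(5) = -11 < 0 → local maximum
  f''(6) = 12 > 0 → local minimum

Critical points: x = -6 (local minimum); x = 5 (local maximum); x = 6 (local minimum)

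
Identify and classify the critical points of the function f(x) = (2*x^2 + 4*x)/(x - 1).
f'(x) = 2*(x^2 - 2*x - 2)/(x^2 - 2*x + 1)

Solve f'(x) = 0:
  f'(x) = 2*(x^2 - 2*x - 2)/(x - 1)^2; the denominator is positive wherever f is defined, so f'(x) = 0 ⇔ 2*x^2 - 4*x - 4 = 0.
  Factor: 2*x^2 - 4*x - 4 = 2*(x^2 - 2*x - 2); x^2 - 2*x - 2 = 0 has no rational roots; quadratic formula: x = (2 ± √12)/2.
  ⇒ x = 1 - sqrt(3) ≈ -0.7321, 1 + sqrt(3) ≈ 2.7321

f''(x) = 12/(x^3 - 3*x^2 + 3*x - 1)
Second-derivative test at each critical point:
  f''(-0.7321) = -2.3094 < 0 → local maximum
  f''(2.7321) = 2.3094 > 0 → local minimum

Critical points: x = 1 - sqrt(3) ≈ -0.7321 (local maximum); x = 1 + sqrt(3) ≈ 2.7321 (local minimum)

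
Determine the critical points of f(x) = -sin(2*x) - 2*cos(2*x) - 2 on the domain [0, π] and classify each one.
f'(x) = 4*sin(2*x) - 2*cos(2*x)

Solve f'(x) = 0 on [0, π]:
  f'(x) = 0 ⇔ -cos(2*x) = -2*sin(2*x) ⇔ tan(2*x) = 1/2, i.e. 2*x = arctan(1/2) + nπ; keep the solutions lying in [0, π].
  ⇒ x = atan(1/2)/2 ≈ 0.2318, atan(1/2)/2 + pi/2 ≈ 1.8026

f''(x) = 4*sin(2*x) + 8*cos(2*x)
Second-derivative test at each critical point:
  f''(0.2318) = 8.9443 > 0 → local minimum
  f''(1.8026) = -8.9443 < 0 → local maximum

Critical points: x = atan(1/2)/2 ≈ 0.2318 (local minimum); x = atan(1/2)/2 + pi/2 ≈ 1.8026 (local maximum)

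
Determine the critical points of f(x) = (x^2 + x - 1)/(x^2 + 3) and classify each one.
f'(x) = (-x^2 + 8*x + 3)/(x^4 + 6*x^2 + 9)

Solve f'(x) = 0:
  f'(x) = -(x^2 - 8*x - 3)/(x^2 + 3)^2; the denominator is positive wherever f is defined, so f'(x) = 0 ⇔ -x^2 + 8*x + 3 = 0.
  x^2 - 8*x - 3 = 0 has no rational roots; quadratic formula: x = (8 ± √76)/2.
  ⇒ x = 4 - sqrt(19) ≈ -0.3589, 4 + sqrt(19) ≈ 8.3589

f''(x) = 2*(x^3 - 12*x^2 - 9*x + 12)/(x^6 + 9*x^4 + 27*x^2 + 27)
Second-derivative test at each critical point:
  f''(-0.3589) = 0.8905 > 0 → local minimum
  f''(8.3589) = -0.0016 < 0 → local maximum

Critical points: x = 4 - sqrt(19) ≈ -0.3589 (local minimum); x = 4 + sqrt(19) ≈ 8.3589 (local maximum)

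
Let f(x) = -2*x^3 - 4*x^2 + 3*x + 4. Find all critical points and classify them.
f'(x) = -6*x^2 - 8*x + 3

Solve f'(x) = 0:
  6*x^2 + 8*x - 3 = 0 has no rational roots; quadratic formula: x = (-8 ± √136)/12.
  ⇒ x = -sqrt(34)/6 - 2/3 ≈ -1.6385, -2/3 + sqrt(34)/6 ≈ 0.3052

f''(x) = -12*x - 8
Second-derivative test at each critical point:
  f''(-1.6385) = 11.6619 > 0 → local minimum
  f''(0.3052) = -11.6619 < 0 → local maximum

Critical points: x = -sqrt(34)/6 - 2/3 ≈ -1.6385 (local minimum); x = -2/3 + sqrt(34)/6 ≈ 0.3052 (local maximum)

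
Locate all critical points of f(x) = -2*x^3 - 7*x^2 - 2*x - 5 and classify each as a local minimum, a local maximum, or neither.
f'(x) = -6*x^2 - 14*x - 2

Solve f'(x) = 0:
  Factor: -6*x^2 - 14*x - 2 = -2*(3*x^2 + 7*x + 1); 3*x^2 + 7*x + 1 = 0 has no rational roots; quadratic formula: x = (-7 ± √37)/6.
  ⇒ x = -7/6 - sqrt(37)/6 ≈ -2.1805, -7/6 + sqrt(37)/6 ≈ -0.1529

f''(x) = -12*x - 14
Second-derivative test at each critical point:
  f''(-2.1805) = 12.1655 > 0 → local minimum
  f''(-0.1529) = -12.1655 < 0 → local maximum

Critical points: x = -7/6 - sqrt(37)/6 ≈ -2.1805 (local minimum); x = -7/6 + sqrt(37)/6 ≈ -0.1529 (local maximum)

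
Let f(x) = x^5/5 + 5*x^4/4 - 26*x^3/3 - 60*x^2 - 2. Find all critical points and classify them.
f'(x) = x*(x^3 + 5*x^2 - 26*x - 120)

Solve f'(x) = 0:
  Factor: x^4 + 5*x^3 - 26*x^2 - 120*x = x*(x - 5)*(x + 4)*(x + 6) = 0.
  ⇒ x = -6, -4, 0, 5

f''(x) = 4*x^3 + 15*x^2 - 52*x - 120
Second-derivative test at each critical point:
  f''(-6) = -132 < 0 → local maximum
  f''(-4) = 72 > 0 → local minimum
  f''(0) = -120 < 0 → local maximum
  f''(5) = 495 > 0 → local minimum

Critical points: x = -6 (local maximum); x = -4 (local minimum); x = 0 (local maximum); x = 5 (local minimum)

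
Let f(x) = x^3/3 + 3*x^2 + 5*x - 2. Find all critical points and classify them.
f'(x) = x^2 + 6*x + 5

Solve f'(x) = 0:
  Factor: x^2 + 6*x + 5 = (x + 1)*(x + 5) = 0.
  ⇒ x = -5, -1

f''(x) = 2*x + 6
Second-derivative test at each critical point:
  f''(-5) = -4 < 0 → local maximum
  f''(-1) = 4 > 0 → local minimum

Critical points: x = -5 (local maximum); x = -1 (local minimum)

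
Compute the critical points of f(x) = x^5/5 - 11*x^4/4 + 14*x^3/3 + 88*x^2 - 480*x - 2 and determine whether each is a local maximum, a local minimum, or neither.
f'(x) = x^4 - 11*x^3 + 14*x^2 + 176*x - 480

Solve f'(x) = 0:
  Factor: x^4 - 11*x^3 + 14*x^2 + 176*x - 480 = (x - 6)*(x - 5)*(x - 4)*(x + 4) = 0.
  ⇒ x = -4, 4, 5, 6

f''(x) = 4*x^3 - 33*x^2 + 28*x + 176
Second-derivative test at each critical point:
  f''(-4) = -720 < 0 → local maximum
  f''(4) = 16 > 0 → local minimum
  f''(5) = -9 < 0 → local maximum
  f''(6) = 20 > 0 → local minimum

Critical points: x = -4 (local maximum); x = 4 (local minimum); x = 5 (local maximum); x = 6 (local minimum)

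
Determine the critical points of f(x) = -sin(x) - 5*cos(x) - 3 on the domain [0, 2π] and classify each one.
f'(x) = 5*sin(x) - cos(x)

Solve f'(x) = 0 on [0, 2π]:
  f'(x) = 0 ⇔ -cos(x) = -5*sin(x) ⇔ tan(x) = 1/5, i.e. x = arctan(1/5) + nπ; keep the solutions lying in [0, 2π].
  ⇒ x = atan(1/5) ≈ 0.1974, atan(1/5) + pi ≈ 3.3390

f''(x) = sin(x) + 5*cos(x)
Second-derivative test at each critical point:
  f''(0.1974) = 5.0990 > 0 → local minimum
  f''(3.3390) = -5.0990 < 0 → local maximum

Critical points: x = atan(1/5) ≈ 0.1974 (local minimum); x = atan(1/5) + pi ≈ 3.3390 (local maximum)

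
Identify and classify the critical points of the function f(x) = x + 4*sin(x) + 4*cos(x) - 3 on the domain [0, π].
f'(x) = 4*sqrt(2)*cos(x + pi/4) + 1

Solve f'(x) = 0 on [0, π]:
  f'(x) = 0 ⇔ -4*sin(x) + 4*cos(x) = -1. Write the left side as R·cos(x + φ) with R = √(4² + 4²) = 4*sqrt(2), cos φ = sqrt(2)/2, sin φ = sqrt(2)/2; then cos(x + φ) = -sqrt(2)/8. Solve for x and keep the solutions lying in [0, π].
  ⇒ x = atan((1 + sqrt(31))/(-1 + sqrt(31))) ≈ 0.9631

f''(x) = -4*sqrt(2)*sin(x + pi/4)
Second-derivative test at each critical point:
  f''(0.9631) = -5.5678 < 0 → local maximum

Critical points: x = atan((1 + sqrt(31))/(-1 + sqrt(31))) ≈ 0.9631 (local maximum)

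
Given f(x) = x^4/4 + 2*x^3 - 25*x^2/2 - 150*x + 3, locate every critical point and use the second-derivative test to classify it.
f'(x) = x^3 + 6*x^2 - 25*x - 150

Solve f'(x) = 0:
  Factor: x^3 + 6*x^2 - 25*x - 150 = (x - 5)*(x + 5)*(x + 6) = 0.
  ⇒ x = -6, -5, 5

f''(x) = 3*x^2 + 12*x - 25
Second-derivative test at each critical point:
  f''(-6) = 11 > 0 → local minimum
  f''(-5) = -10 < 0 → local maximum
  f''(5) = 110 > 0 → local minimum

Critical points: x = -6 (local minimum); x = -5 (local maximum); x = 5 (local minimum)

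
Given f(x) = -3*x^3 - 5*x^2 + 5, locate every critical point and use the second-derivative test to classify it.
f'(x) = x*(-9*x - 10)

Solve f'(x) = 0:
  Factor: -9*x^2 - 10*x = -x*(9*x + 10) = 0.
  ⇒ x = -10/9, 0

f''(x) = -18*x - 10
Second-derivative test at each critical point:
  f''(-10/9) = 10 > 0 → local minimum
  f''(0) = -10 < 0 → local maximum

Critical points: x = -10/9 (local minimum); x = 0 (local maximum)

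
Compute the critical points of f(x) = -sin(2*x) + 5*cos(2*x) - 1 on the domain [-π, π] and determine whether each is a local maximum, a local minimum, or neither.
f'(x) = -10*sin(2*x) - 2*cos(2*x)

Solve f'(x) = 0 on [-π, π]:
  f'(x) = 0 ⇔ -cos(2*x) = 5*sin(2*x) ⇔ tan(2*x) = -1/5, i.e. 2*x = arctan(-1/5) + nπ; keep the solutions lying in [-π, π].
  ⇒ x = -pi/2 - atan(1/5)/2 ≈ -1.6695, -atan(1/5)/2 ≈ -0.0987, -atan(1/5)/2 + pi/2 ≈ 1.4721, pi - atan(1/5)/2 ≈ 3.0429

f''(x) = 4*sin(2*x) - 20*cos(2*x)
Second-derivative test at each critical point:
  f''(-1.6695) = 20.3961 > 0 → local minimum
  f''(-0.0987) = -20.3961 < 0 → local maximum
  f''(1.4721) = 20.3961 > 0 → local minimum
  f''(3.0429) = -20.3961 < 0 → local maximum

Critical points: x = -pi/2 - atan(1/5)/2 ≈ -1.6695 (local minimum); x = -atan(1/5)/2 ≈ -0.0987 (local maximum); x = -atan(1/5)/2 + pi/2 ≈ 1.4721 (local minimum); x = pi - atan(1/5)/2 ≈ 3.0429 (local maximum)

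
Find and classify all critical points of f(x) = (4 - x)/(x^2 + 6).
f'(x) = (-x^2 + 2*x*(x - 4) - 6)/(x^2 + 6)^2

Solve f'(x) = 0:
  f'(x) = (x^2 - 8*x - 6)/(x^2 + 6)^2; the denominator is positive wherever f is defined, so f'(x) = 0 ⇔ x^2 - 8*x - 6 = 0.
  x^2 - 8*x - 6 = 0 has no rational roots; quadratic formula: x = (8 ± √88)/2.
  ⇒ x = 4 - sqrt(22) ≈ -0.6904, 4 + sqrt(22) ≈ 8.6904

f''(x) = 2*(4*x^2*(4 - x) + (3*x - 4)*(x^2 + 6))/(x^2 + 6)^3
Second-derivative test at each critical point:
  f''(-0.6904) = -0.2236 < 0 → local maximum
  f''(8.6904) = 0.0014 > 0 → local minimum

Critical points: x = 4 - sqrt(22) ≈ -0.6904 (local maximum); x = 4 + sqrt(22) ≈ 8.6904 (local minimum)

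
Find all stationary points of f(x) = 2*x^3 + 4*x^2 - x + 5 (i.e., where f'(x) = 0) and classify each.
f'(x) = 6*x^2 + 8*x - 1

Solve f'(x) = 0:
  6*x^2 + 8*x - 1 = 0 has no rational roots; quadratic formula: x = (-8 ± √88)/12.
  ⇒ x = -sqrt(22)/6 - 2/3 ≈ -1.4484, -2/3 + sqrt(22)/6 ≈ 0.1151

f''(x) = 12*x + 8
Second-derivative test at each critical point:
  f''(-1.4484) = -9.3808 < 0 → local maximum
  f''(0.1151) = 9.3808 > 0 → local minimum

Critical points: x = -sqrt(22)/6 - 2/3 ≈ -1.4484 (local maximum); x = -2/3 + sqrt(22)/6 ≈ 0.1151 (local minimum)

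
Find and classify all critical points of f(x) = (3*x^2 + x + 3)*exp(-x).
f'(x) = (-3*x^2 + 5*x - 2)*exp(-x)

Solve f'(x) = 0:
  f'(x) = (-3*x^2 + 5*x - 2)·exp(-x) and exp(-x) > 0 for every x, so f'(x) = 0 ⇔ -3*x^2 + 5*x - 2 = 0.
  Factor: -3*x^2 + 5*x - 2 = -(x - 1)*(3*x - 2) = 0.
  ⇒ x = 2/3, 1

f''(x) = (3*x^2 - 11*x + 7)*exp(-x)
Second-derivative test at each critical point:
  f''(2/3) = 0.5134 > 0 → local minimum
  f''(1) = -0.3679 < 0 → local maximum

Critical points: x = 2/3 (local minimum); x = 1 (local maximum)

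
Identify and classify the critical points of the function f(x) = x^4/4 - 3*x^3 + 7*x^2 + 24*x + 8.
f'(x) = x^3 - 9*x^2 + 14*x + 24

Solve f'(x) = 0:
  Factor: x^3 - 9*x^2 + 14*x + 24 = (x - 6)*(x - 4)*(x + 1) = 0.
  ⇒ x = -1, 4, 6

f''(x) = 3*x^2 - 18*x + 14
Second-derivative test at each critical point:
  f''(-1) = 35 > 0 → local minimum
  f''(4) = -10 < 0 → local maximum
  f''(6) = 14 > 0 → local minimum

Critical points: x = -1 (local minimum); x = 4 (local maximum); x = 6 (local minimum)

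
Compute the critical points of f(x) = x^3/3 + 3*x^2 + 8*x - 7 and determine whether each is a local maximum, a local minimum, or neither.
f'(x) = x^2 + 6*x + 8

Solve f'(x) = 0:
  Factor: x^2 + 6*x + 8 = (x + 2)*(x + 4) = 0.
  ⇒ x = -4, -2

f''(x) = 2*x + 6
Second-derivative test at each critical point:
  f''(-4) = -2 < 0 → local maximum
  f''(-2) = 2 > 0 → local minimum

Critical points: x = -4 (local maximum); x = -2 (local minimum)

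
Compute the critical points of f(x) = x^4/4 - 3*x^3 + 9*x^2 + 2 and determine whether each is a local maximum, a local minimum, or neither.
f'(x) = x*(x^2 - 9*x + 18)

Solve f'(x) = 0:
  Factor: x^3 - 9*x^2 + 18*x = x*(x - 6)*(x - 3) = 0.
  ⇒ x = 0, 3, 6

f''(x) = 3*x^2 - 18*x + 18
Second-derivative test at each critical point:
  f''(0) = 18 > 0 → local minimum
  f''(3) = -9 < 0 → local maximum
  f''(6) = 18 > 0 → local minimum

Critical points: x = 0 (local minimum); x = 3 (local maximum); x = 6 (local minimum)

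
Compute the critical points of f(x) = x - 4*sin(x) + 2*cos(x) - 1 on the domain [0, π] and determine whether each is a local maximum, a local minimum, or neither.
f'(x) = -2*sin(x) - 4*cos(x) + 1

Solve f'(x) = 0 on [0, π]:
  f'(x) = 0 ⇔ -2*sin(x) - 4*cos(x) = -1. Write the left side as R·cos(x + φ) with R = √((-4)² + 2²) = 2*sqrt(5), cos φ = -2*sqrt(5)/5, sin φ = sqrt(5)/5; then cos(x + φ) = -sqrt(5)/10. Solve for x and keep the solutions lying in [0, π].
  ⇒ x = atan((1 + 2*sqrt(19))/(2 - sqrt(19))) + pi ≈ 1.8089

f''(x) = 4*sin(x) - 2*cos(x)
Second-derivative test at each critical point:
  f''(1.8089) = 4.3589 > 0 → local minimum

Critical points: x = atan((1 + 2*sqrt(19))/(2 - sqrt(19))) + pi ≈ 1.8089 (local minimum)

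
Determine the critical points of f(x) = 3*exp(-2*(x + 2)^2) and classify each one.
f'(x) = 12*(-x - 2)*exp(-2*(x + 2)^2)

Solve f'(x) = 0:
  f'(x) = (-12*x - 24)·exp(-2*(x + 2)^2) and exp(-2*(x + 2)^2) > 0 for every x, so f'(x) = 0 ⇔ -12*x - 24 = 0.
  Factor: -12*x - 24 = -12*(x + 2) = 0.
  ⇒ x = -2

f''(x) = 12*(4*(x + 2)^2 - 1)*exp(-2*(x + 2)^2)
Second-derivative test at each critical point:
  f''(-2) = -12 < 0 → local maximum

Critical points: x = -2 (local maximum)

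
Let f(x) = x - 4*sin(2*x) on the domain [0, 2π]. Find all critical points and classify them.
f'(x) = 1 - 8*cos(2*x)

Solve f'(x) = 0 on [0, 2π]:
  f'(x) = 0 ⇔ cos(2*x) = 1/8, i.e. 2*x = ±arccos(1/8) + 2nπ; keep the solutions lying in [0, 2π].
  ⇒ x = acos(1/8)/2 ≈ 0.7227, pi - acos(1/8)/2 ≈ 2.4189, acos(1/8)/2 + pi ≈ 3.8643, -acos(1/8)/2 + 2*pi ≈ 5.5605

f''(x) = 16*sin(2*x)
Second-derivative test at each critical point:
  f''(0.7227) = 15.8745 > 0 → local minimum
  f''(2.4189) = -15.8745 < 0 → local maximum
  f''(3.8643) = 15.8745 > 0 → local minimum
  f''(5.5605) = -15.8745 < 0 → local maximum

Critical points: x = acos(1/8)/2 ≈ 0.7227 (local minimum); x = pi - acos(1/8)/2 ≈ 2.4189 (local maximum); x = acos(1/8)/2 + pi ≈ 3.8643 (local minimum); x = -acos(1/8)/2 + 2*pi ≈ 5.5605 (local maximum)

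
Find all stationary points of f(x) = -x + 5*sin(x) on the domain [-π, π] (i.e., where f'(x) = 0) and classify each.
f'(x) = 5*cos(x) - 1

Solve f'(x) = 0 on [-π, π]:
  f'(x) = 0 ⇔ cos(x) = 1/5, i.e. x = ±arccos(1/5) + 2nπ; keep the solutions lying in [-π, π].
  ⇒ x = -acos(1/5) ≈ -1.3694, acos(1/5) ≈ 1.3694

f''(x) = -5*sin(x)
Second-derivative test at each critical point:
  f''(-1.3694) = 4.8990 > 0 → local minimum
  f''(1.3694) = -4.8990 < 0 → local maximum

Critical points: x = -acos(1/5) ≈ -1.3694 (local minimum); x = acos(1/5) ≈ 1.3694 (local maximum)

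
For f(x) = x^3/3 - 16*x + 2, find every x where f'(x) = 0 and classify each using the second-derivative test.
f'(x) = x^2 - 16

Solve f'(x) = 0:
  Factor: x^2 - 16 = (x - 4)*(x + 4) = 0.
  ⇒ x = -4, 4

f''(x) = 2*x
Second-derivative test at each critical point:
  f''(-4) = -8 < 0 → local maximum
  f''(4) = 8 > 0 → local minimum

Critical points: x = -4 (local maximum); x = 4 (local minimum)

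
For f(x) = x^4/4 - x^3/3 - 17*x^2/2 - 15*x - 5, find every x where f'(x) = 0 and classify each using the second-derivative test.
f'(x) = x^3 - x^2 - 17*x - 15

Solve f'(x) = 0:
  Factor: x^3 - x^2 - 17*x - 15 = (x - 5)*(x + 1)*(x + 3) = 0.
  ⇒ x = -3, -1, 5

f''(x) = 3*x^2 - 2*x - 17
Second-derivative test at each critical point:
  f''(-3) = 16 > 0 → local minimum
  f''(-1) = -12 < 0 → local maximum
  f''(5) = 48 > 0 → local minimum

Critical points: x = -3 (local minimum); x = -1 (local maximum); x = 5 (local minimum)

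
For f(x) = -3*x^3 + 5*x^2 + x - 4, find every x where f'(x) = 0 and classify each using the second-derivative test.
f'(x) = -9*x^2 + 10*x + 1

Solve f'(x) = 0:
  9*x^2 - 10*x - 1 = 0 has no rational roots; quadratic formula: x = (10 ± √136)/18.
  ⇒ x = 5/9 - sqrt(34)/9 ≈ -0.0923, 5/9 + sqrt(34)/9 ≈ 1.2034

f''(x) = 10 - 18*x
Second-derivative test at each critical point:
  f''(-0.0923) = 11.6619 > 0 → local minimum
  f''(1.2034) = -11.6619 < 0 → local maximum

Critical points: x = 5/9 - sqrt(34)/9 ≈ -0.0923 (local minimum); x = 5/9 + sqrt(34)/9 ≈ 1.2034 (local maximum)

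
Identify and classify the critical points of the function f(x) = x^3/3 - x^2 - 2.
f'(x) = x*(x - 2)

Solve f'(x) = 0:
  Factor: x^2 - 2*x = x*(x - 2) = 0.
  ⇒ x = 0, 2

f''(x) = 2*x - 2
Second-derivative test at each critical point:
  f''(0) = -2 < 0 → local maximum
  f''(2) = 2 > 0 → local minimum

Critical points: x = 0 (local maximum); x = 2 (local minimum)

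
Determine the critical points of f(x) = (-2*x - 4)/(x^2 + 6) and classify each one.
f'(x) = 2*(-x^2 + 2*x*(x + 2) - 6)/(x^2 + 6)^2

Solve f'(x) = 0:
  f'(x) = 2*(x^2 + 4*x - 6)/(x^2 + 6)^2; the denominator is positive wherever f is defined, so f'(x) = 0 ⇔ 2*x^2 + 8*x - 12 = 0.
  Factor: 2*x^2 + 8*x - 12 = 2*(x^2 + 4*x - 6); x^2 + 4*x - 6 = 0 has no rational roots; quadratic formula: x = (-4 ± √40)/2.
  ⇒ x = -sqrt(10) - 2 ≈ -5.1623, -2 + sqrt(10) ≈ 1.1623

f''(x) = 4*(-4*x^2*(x + 2) + (3*x + 2)*(x^2 + 6))/(x^2 + 6)^3
Second-derivative test at each critical point:
  f''(-5.1623) = -0.0119 < 0 → local maximum
  f''(1.1623) = 0.2341 > 0 → local minimum

Critical points: x = -sqrt(10) - 2 ≈ -5.1623 (local maximum); x = -2 + sqrt(10) ≈ 1.1623 (local minimum)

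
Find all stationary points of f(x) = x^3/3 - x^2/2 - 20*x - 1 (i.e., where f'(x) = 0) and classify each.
f'(x) = x^2 - x - 20

Solve f'(x) = 0:
  Factor: x^2 - x - 20 = (x - 5)*(x + 4) = 0.
  ⇒ x = -4, 5

f''(x) = 2*x - 1
Second-derivative test at each critical point:
  f''(-4) = -9 < 0 → local maximum
  f''(5) = 9 > 0 → local minimum

Critical points: x = -4 (local maximum); x = 5 (local minimum)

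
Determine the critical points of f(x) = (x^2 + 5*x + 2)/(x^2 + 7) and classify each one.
f'(x) = 5*(-x^2 + 2*x + 7)/(x^4 + 14*x^2 + 49)

Solve f'(x) = 0:
  f'(x) = -5*(x^2 - 2*x - 7)/(x^2 + 7)^2; the denominator is positive wherever f is defined, so f'(x) = 0 ⇔ -5*x^2 + 10*x + 35 = 0.
  Factor: -5*x^2 + 10*x + 35 = -5*(x^2 - 2*x - 7); x^2 - 2*x - 7 = 0 has no rational roots; quadratic formula: x = (2 ± √32)/2.
  ⇒ x = 1 - 2*sqrt(2) ≈ -1.8284, 1 + 2*sqrt(2) ≈ 3.8284

f''(x) = 10*(x^3 - 3*x^2 - 21*x + 7)/(x^6 + 21*x^4 + 147*x^2 + 343)
Second-derivative test at each critical point:
  f''(-1.8284) = 0.2644 > 0 → local minimum
  f''(3.8284) = -0.0603 < 0 → local maximum

Critical points: x = 1 - 2*sqrt(2) ≈ -1.8284 (local minimum); x = 1 + 2*sqrt(2) ≈ 3.8284 (local maximum)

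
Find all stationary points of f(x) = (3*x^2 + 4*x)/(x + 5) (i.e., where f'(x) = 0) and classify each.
f'(x) = (3*x^2 + 30*x + 20)/(x^2 + 10*x + 25)

Solve f'(x) = 0:
  f'(x) = (3*x^2 + 30*x + 20)/(x + 5)^2; the denominator is positive wherever f is defined, so f'(x) = 0 ⇔ 3*x^2 + 30*x + 20 = 0.
  3*x^2 + 30*x + 20 = 0 has no rational roots; quadratic formula: x = (-30 ± √660)/6.
  ⇒ x = -5 - sqrt(165)/3 ≈ -9.2817, -5 + sqrt(165)/3 ≈ -0.7183

f''(x) = 110/(x^3 + 15*x^2 + 75*x + 125)
Second-derivative test at each critical point:
  f''(-9.2817) = -1.4013 < 0 → local maximum
  f''(-0.7183) = 1.4013 > 0 → local minimum

Critical points: x = -5 - sqrt(165)/3 ≈ -9.2817 (local maximum); x = -5 + sqrt(165)/3 ≈ -0.7183 (local minimum)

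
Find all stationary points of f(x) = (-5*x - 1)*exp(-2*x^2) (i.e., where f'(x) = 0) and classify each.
f'(x) = (4*x*(5*x + 1) - 5)*exp(-2*x^2)

Solve f'(x) = 0:
  f'(x) = (20*x^2 + 4*x - 5)·exp(-2*x^2) and exp(-2*x^2) > 0 for every x, so f'(x) = 0 ⇔ 20*x^2 + 4*x - 5 = 0.
  20*x^2 + 4*x - 5 = 0 has no rational roots; quadratic formula: x = (-4 ± √416)/40.
  ⇒ x = -sqrt(26)/10 - 1/10 ≈ -0.6099, -1/10 + sqrt(26)/10 ≈ 0.4099

f''(x) = 4*(-20*x^3 - 4*x^2 + 15*x + 1)*exp(-2*x^2)
Second-derivative test at each critical point:
  f''(-0.6099) = -9.6928 < 0 → local maximum
  f''(0.4099) = 14.5749 > 0 → local minimum

Critical points: x = -sqrt(26)/10 - 1/10 ≈ -0.6099 (local maximum); x = -1/10 + sqrt(26)/10 ≈ 0.4099 (local minimum)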